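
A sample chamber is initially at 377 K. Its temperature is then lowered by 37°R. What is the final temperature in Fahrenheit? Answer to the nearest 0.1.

Initial temperature in Celsius: 377 - 273.15 = 103.8500°C.
The 37°R change is an interval, so only the factor 5/9 applies: -37 × 5/9 = -20.5556°C.
Final Celsius temperature: 103.8500 - 20.5556 = 83.2944°C.
In Fahrenheit: 83.2944 × 1.8 + 32 = 181.9°F.

181.9°F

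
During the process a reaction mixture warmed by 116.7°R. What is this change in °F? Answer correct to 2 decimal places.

116.70°F

Rankine and Fahrenheit degrees are the same size, so the interval is unchanged: 116.70.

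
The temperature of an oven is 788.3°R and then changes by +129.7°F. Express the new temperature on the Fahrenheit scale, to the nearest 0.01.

458.33°F

Initial temperature in Celsius: (788.3 - 491.67) × 5/9 = 164.7944°C.
The 129.7°F change is an interval, so only the factor 5/9 applies: +129.7 × 5/9 = +72.0556°C.
Final Celsius temperature: 164.7944 + 72.0556 = 236.8500°C.
In Fahrenheit: 236.8500 × 1.8 + 32 = 458.33°F.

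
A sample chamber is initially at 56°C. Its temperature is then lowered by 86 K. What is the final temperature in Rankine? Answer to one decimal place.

The 86 K change is an interval; Kelvin and Celsius degrees are the same size, so ΔC = -86°C.
Final Celsius temperature: 56.0000 - 86.0000 = -30.0000°C.
In Rankine: -30.0000 × 1.8 + 491.67 = 437.7°R.

437.7°R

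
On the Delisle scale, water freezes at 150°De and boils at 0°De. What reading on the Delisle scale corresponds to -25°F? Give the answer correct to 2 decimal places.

197.50°De

First in Celsius: (-25 - 32) × 5/9 = -31.6667°C.
Linearly onto the Delisle scale: 150 + (-31.6667 / 100) × (0 - 150) = 197.50°De.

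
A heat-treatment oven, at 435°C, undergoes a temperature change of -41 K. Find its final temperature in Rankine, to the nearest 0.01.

The 41 K change is an interval; Kelvin and Celsius degrees are the same size, so ΔC = -41°C.
Final Celsius temperature: 435.0000 - 41.0000 = 394.0000°C.
In Rankine: 394.0000 × 1.8 + 491.67 = 1200.87°R.

1200.87°R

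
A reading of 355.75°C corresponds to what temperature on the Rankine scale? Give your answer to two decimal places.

In Rankine: 355.7500 × 1.8 + 491.67 = 1132.02°R.

1132.02°R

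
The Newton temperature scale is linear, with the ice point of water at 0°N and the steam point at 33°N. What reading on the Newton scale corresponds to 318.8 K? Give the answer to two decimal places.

15.06°N

First in Celsius: 318.8 - 273.15 = 45.6500°C.
Linearly onto the Newton scale: 0 + (45.6500 / 100) × (33 - 0) = 15.06°N.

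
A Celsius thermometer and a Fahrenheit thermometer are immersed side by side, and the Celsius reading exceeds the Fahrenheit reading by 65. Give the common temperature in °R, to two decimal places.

Let x be the Celsius reading; then the Fahrenheit reading is 1.8·x + 32.
(1.8·x + 32) - x = -65  ⇒  (0.8)·x = -97  ⇒  x = -121.2500°C.
In Rankine: -121.2500 × 1.8 + 491.67 = 273.42°R.

273.42°R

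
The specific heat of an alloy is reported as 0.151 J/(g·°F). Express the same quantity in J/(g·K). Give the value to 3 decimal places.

The quantity depends on a temperature interval, so only the ratio of degree sizes applies; the offset between the scales is irrelevant.
A change of 1 K is a change of 1.8°F, so per K the value is 0.151 × 1.8 = 0.272.

0.272 J/(g·K)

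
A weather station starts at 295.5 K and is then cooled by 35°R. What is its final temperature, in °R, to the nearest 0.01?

496.90°R

Initial temperature in Celsius: 295.5 - 273.15 = 22.3500°C.
The 35°R change is an interval, so only the factor 5/9 applies: -35 × 5/9 = -19.4444°C.
Final Celsius temperature: 22.3500 - 19.4444 = 2.9056°C.
In Rankine: 2.9056 × 1.8 + 491.67 = 496.90°R.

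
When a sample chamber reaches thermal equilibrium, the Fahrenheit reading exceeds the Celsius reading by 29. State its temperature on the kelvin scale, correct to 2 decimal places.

Let x be the Fahrenheit reading; then the Celsius reading is 5/9·x - 17.7778.
(5/9·x - 17.7778) - x = -29  ⇒  (-4/9)·x = -11.2222  ⇒  x = 25.2500°F.
In Celsius: (25.25 - 32) × 5/9 = -3.7500°C.
In kelvin: -3.7500 + 273.15 = 269.40 K.

269.40 K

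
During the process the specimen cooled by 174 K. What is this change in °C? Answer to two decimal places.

Kelvin and Celsius degrees are the same size, so the interval is unchanged: 174.00.

174.00°C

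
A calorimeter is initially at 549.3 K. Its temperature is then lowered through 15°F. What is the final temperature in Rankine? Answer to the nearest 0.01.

973.74°R

Initial temperature in Celsius: 549.3 - 273.15 = 276.1500°C.
The 15°F change is an interval, so only the factor 5/9 applies: -15 × 5/9 = -8.3333°C.
Final Celsius temperature: 276.1500 - 8.3333 = 267.8167°C.
In Rankine: 267.8167 × 1.8 + 491.67 = 973.74°R.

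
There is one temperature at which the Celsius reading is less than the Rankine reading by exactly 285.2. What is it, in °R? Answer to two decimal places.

Let R be the Rankine reading. The Celsius reading is C = 5/9·R - 273.15.
Require C - R = -285.2: (-4/9)·R - 273.15 = -285.2.
R = (-285.2 + 273.15) / (-4/9) = 27.11.

27.11°R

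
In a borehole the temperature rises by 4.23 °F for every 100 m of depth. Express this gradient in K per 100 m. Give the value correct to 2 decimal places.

Since only a temperature interval is involved, the additive offset between the scales drops out.
A change of 1°F is a change of 5/9 K, so 4.23 × 5/9 = 2.35.

2.35 K/100 m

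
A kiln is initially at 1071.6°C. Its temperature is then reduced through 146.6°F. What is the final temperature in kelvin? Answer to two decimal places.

1263.31 K

The 146.6°F change is an interval, so only the factor 5/9 applies: -146.6 × 5/9 = -81.4444°C.
Final Celsius temperature: 1071.6000 - 81.4444 = 990.1556°C.
In kelvin: 990.1556 + 273.15 = 1263.31 K.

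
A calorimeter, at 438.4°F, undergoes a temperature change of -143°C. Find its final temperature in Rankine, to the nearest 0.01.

640.67°R

Initial temperature in Celsius: (438.4 - 32) × 5/9 = 225.7778°C.
Final Celsius temperature: 225.7778 - 143.0000 = 82.7778°C.
In Rankine: 82.7778 × 1.8 + 491.67 = 640.67°R.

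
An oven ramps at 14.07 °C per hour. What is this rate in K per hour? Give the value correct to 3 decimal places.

14.070 K/hour

The quantity depends on a temperature interval, so only the ratio of degree sizes applies; the offset between the scales is irrelevant.
A change of 1°C is a change of 1 K, so 14.07 × 1 = 14.070.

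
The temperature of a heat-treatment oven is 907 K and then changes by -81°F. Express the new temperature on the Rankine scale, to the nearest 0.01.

Initial temperature in Celsius: 907 - 273.15 = 633.8500°C.
The 81°F change is an interval, so only the factor 5/9 applies: -81 × 5/9 = -45.0000°C.
Final Celsius temperature: 633.8500 - 45.0000 = 588.8500°C.
In Rankine: 588.8500 × 1.8 + 491.67 = 1551.60°R.

1551.60°R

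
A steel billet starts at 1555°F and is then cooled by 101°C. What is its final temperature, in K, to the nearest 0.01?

1018.26 K

Initial temperature in Celsius: (1555 - 32) × 5/9 = 846.1111°C.
Final Celsius temperature: 846.1111 - 101.0000 = 745.1111°C.
In kelvin: 745.1111 + 273.15 = 1018.26 K.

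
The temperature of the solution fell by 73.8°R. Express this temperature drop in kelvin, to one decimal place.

An interval of 1°R corresponds to 5/9 K.
73.8 × 5/9 = 41.0.

41.0 K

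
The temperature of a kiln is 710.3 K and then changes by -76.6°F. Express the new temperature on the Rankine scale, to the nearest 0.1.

Initial temperature in Celsius: 710.3 - 273.15 = 437.1500°C.
The 76.6°F change is an interval, so only the factor 5/9 applies: -76.6 × 5/9 = -42.5556°C.
Final Celsius temperature: 437.1500 - 42.5556 = 394.5944°C.
In Rankine: 394.5944 × 1.8 + 491.67 = 1201.9°R.

1201.9°R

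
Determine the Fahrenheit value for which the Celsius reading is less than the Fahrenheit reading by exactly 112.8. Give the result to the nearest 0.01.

Let F be the Fahrenheit reading. The Celsius reading is C = 5/9·F - 17.7778.
Require C - F = -112.8: (-4/9)·F - 17.7778 = -112.8.
F = (-112.8 + 17.7778) / (-4/9) = 213.80.

213.80°F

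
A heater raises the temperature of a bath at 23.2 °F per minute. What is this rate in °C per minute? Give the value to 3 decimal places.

12.889 °C/minute

Since only a temperature interval is involved, the additive offset between the scales drops out.
A change of 1°F is a change of 5/9°C, so 23.2 × 5/9 = 12.889.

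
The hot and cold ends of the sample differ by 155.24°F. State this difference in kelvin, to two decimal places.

86.24 K

Only the scale ratio 5/9 matters for a change in temperature.
155.24 × 5/9 = 86.24.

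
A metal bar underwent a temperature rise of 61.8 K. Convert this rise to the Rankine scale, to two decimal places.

111.24°R

An interval of 1 K corresponds to 1.8°R.
61.8 × 1.8 = 111.24.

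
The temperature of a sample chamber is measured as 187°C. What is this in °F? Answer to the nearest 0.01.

In Fahrenheit: 187.0000 × 1.8 + 32 = 368.60°F.

368.60°F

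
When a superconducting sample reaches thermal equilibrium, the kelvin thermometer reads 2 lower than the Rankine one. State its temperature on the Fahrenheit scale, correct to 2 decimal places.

Let x be the Rankine reading; then the kelvin reading is 5/9·x.
(5/9·x) - x = -2  ⇒  (-4/9)·x = -2  ⇒  x = 4.5000°R.
In Celsius: (4.5 - 491.67) × 5/9 = -270.6500°C.
In Fahrenheit: -270.6500 × 1.8 + 32 = -455.17°F.

-455.17°F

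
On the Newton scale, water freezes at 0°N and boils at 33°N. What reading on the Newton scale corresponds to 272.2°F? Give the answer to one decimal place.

First in Celsius: (272.2 - 32) × 5/9 = 133.4444°C.
Linearly onto the Newton scale: 0 + (133.4444 / 100) × (33 - 0) = 44.0°N.

44.0°N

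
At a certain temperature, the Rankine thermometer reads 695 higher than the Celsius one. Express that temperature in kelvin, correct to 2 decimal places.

Let x be the Celsius reading; then the Rankine reading is 1.8·x + 491.67.
(1.8·x + 491.67) - x = 695  ⇒  (0.8)·x = 203.33  ⇒  x = 254.1625°C.
In kelvin: 254.1625 + 273.15 = 527.31 K.

527.31 K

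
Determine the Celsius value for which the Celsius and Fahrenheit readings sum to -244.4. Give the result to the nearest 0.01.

Let C be the Celsius reading. The Fahrenheit reading is F = 1.8·C + 32.
Require C + F = -244.4: (2.8)·C + 32 = -244.4.
C = (-244.4 - 32) / (2.8) = -98.71.

-98.71°C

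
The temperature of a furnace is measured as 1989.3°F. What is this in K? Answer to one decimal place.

In Celsius: (1989.3 - 32) × 5/9 = 1087.3889°C.
In kelvin: 1087.3889 + 273.15 = 1360.5 K.

1360.5 K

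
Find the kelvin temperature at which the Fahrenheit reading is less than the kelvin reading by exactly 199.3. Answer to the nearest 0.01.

Let K be the kelvin reading. The Fahrenheit reading is F = 1.8·K - 459.67.
Require F - K = -199.3: (0.8)·K - 459.67 = -199.3.
K = (-199.3 + 459.67) / (0.8) = 325.46.

325.46 K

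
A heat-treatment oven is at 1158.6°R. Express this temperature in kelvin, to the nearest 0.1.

In Celsius: (1158.6 - 491.67) × 5/9 = 370.5167°C.
In kelvin: 370.5167 + 273.15 = 643.7 K.

643.7 K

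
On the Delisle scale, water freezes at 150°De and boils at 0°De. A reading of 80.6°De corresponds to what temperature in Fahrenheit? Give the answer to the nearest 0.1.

Linear interpolation between the fixed points: C = (80.6 - 150) × 100 / (0 - 150) = 46.2667°C.
Then 46.2667 × 1.8 + 32 = 115.3°F.

115.3°F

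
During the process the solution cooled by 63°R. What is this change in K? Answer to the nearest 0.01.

For a temperature interval the offset drops out; only the factor 5/9 applies.
63 × 5/9 = 35.00.

35.00 K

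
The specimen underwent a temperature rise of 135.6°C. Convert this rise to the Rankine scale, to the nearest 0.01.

244.08°R

An interval of 1°C corresponds to 1.8°R.
135.6 × 1.8 = 244.08.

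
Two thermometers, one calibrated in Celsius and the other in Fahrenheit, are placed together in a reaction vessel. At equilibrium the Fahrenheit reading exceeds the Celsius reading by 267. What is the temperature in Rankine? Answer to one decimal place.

1020.4°R

Let x be the Celsius reading; then the Fahrenheit reading is 1.8·x + 32.
(1.8·x + 32) - x = 267  ⇒  (0.8)·x = 235  ⇒  x = 293.7500°C.
In Rankine: 293.7500 × 1.8 + 491.67 = 1020.4°R.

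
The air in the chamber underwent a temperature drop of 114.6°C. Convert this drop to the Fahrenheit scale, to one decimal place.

206.3°F

An interval of 1°C corresponds to 1.8°F.
114.6 × 1.8 = 206.3.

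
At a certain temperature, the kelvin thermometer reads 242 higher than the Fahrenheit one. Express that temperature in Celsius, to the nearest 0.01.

Let x be the Fahrenheit reading; then the kelvin reading is 5/9·x + 255.372.
(5/9·x + 255.372) - x = 242  ⇒  (-4/9)·x = -13.3722  ⇒  x = 30.0875°F.
In Celsius: (30.0875 - 32) × 5/9 = -1.06°C.

-1.06°C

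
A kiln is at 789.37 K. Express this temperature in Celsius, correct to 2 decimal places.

In Celsius: 789.37 - 273.15 = 516.2200°C.

516.22°C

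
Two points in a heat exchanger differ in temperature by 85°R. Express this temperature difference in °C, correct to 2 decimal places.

47.22°C

Only the scale ratio 5/9 matters for a change in temperature.
85 × 5/9 = 47.22.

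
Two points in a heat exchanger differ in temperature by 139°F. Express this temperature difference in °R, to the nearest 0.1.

139.0°R

Fahrenheit and Rankine degrees are the same size, so the interval is unchanged: 139.0.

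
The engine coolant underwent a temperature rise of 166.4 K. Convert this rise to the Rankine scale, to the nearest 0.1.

299.5°R

Only the scale ratio 1.8 matters for a change in temperature.
166.4 × 1.8 = 299.5.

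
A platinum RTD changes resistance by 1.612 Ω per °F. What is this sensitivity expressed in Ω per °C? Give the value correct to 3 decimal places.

The quantity depends on a temperature interval, so only the ratio of degree sizes applies; the offset between the scales is irrelevant.
A change of 1°C is a change of 1.8°F, so per °C the value is 1.612 × 1.8 = 2.902.

2.902 Ω per °C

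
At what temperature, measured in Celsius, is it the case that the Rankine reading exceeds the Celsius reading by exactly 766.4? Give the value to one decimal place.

343.4°C

Let C be the Celsius reading. The Rankine reading is R = 1.8·C + 491.67.
Require R - C = 766.4: (0.8)·C + 491.67 = 766.4.
C = (766.4 - 491.67) / (0.8) = 343.4.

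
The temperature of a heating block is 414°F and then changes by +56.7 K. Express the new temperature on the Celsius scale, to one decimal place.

268.9°C

Initial temperature in Celsius: (414 - 32) × 5/9 = 212.2222°C.
The 56.7 K change is an interval; Kelvin and Celsius degrees are the same size, so ΔC = +56.7°C.
Final Celsius temperature: 212.2222 + 56.7000 = 268.9222°C.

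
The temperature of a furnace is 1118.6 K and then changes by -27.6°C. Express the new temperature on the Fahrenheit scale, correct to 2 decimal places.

1504.13°F

Initial temperature in Celsius: 1118.6 - 273.15 = 845.4500°C.
Final Celsius temperature: 845.4500 - 27.6000 = 817.8500°C.
In Fahrenheit: 817.8500 × 1.8 + 32 = 1504.13°F.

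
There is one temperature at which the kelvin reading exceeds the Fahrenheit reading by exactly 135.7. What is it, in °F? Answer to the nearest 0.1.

Let F be the Fahrenheit reading. The kelvin reading is K = 5/9·F + 255.372.
Require K - F = 135.7: (-4/9)·F + 255.372 = 135.7.
F = (135.7 - 255.372) / (-4/9) = 269.3.

269.3°F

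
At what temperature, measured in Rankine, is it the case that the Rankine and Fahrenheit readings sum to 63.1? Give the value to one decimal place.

261.4°R

Let R be the Rankine reading. The Fahrenheit reading is F = 1·R - 459.67.
Require R + F = 63.1: (2)·R - 459.67 = 63.1.
R = (63.1 + 459.67) / (2) = 261.4.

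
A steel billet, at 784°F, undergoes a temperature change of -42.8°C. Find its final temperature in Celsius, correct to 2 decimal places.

Initial temperature in Celsius: (784 - 32) × 5/9 = 417.7778°C.
Final Celsius temperature: 417.7778 - 42.8000 = 374.9778°C.

374.98°C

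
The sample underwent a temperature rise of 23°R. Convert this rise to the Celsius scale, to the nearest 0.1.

12.8°C

An interval of 1°R corresponds to 5/9°C.
23 × 5/9 = 12.8.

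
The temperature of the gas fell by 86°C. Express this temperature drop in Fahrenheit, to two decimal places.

For a temperature interval the offset drops out; only the factor 1.8 applies.
86 × 1.8 = 154.80.

154.80°F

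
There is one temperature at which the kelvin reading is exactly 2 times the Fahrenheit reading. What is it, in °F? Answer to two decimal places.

176.80°F

Let F be the Fahrenheit reading. The kelvin reading is K = 5/9·F + 255.372.
Require K = 2·F: 5/9·F + 255.372 = 2·F.
(-13/9)·F = -255.372  ⇒  F = 176.80.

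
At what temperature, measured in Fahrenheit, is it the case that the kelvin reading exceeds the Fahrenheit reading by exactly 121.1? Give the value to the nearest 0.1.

302.1°F

Let F be the Fahrenheit reading. The kelvin reading is K = 5/9·F + 255.372.
Require K - F = 121.1: (-4/9)·F + 255.372 = 121.1.
F = (121.1 - 255.372) / (-4/9) = 302.1.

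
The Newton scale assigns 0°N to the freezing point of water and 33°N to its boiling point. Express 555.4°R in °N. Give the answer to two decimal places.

First in Celsius: (555.4 - 491.67) × 5/9 = 35.4056°C.
Linearly onto the Newton scale: 0 + (35.4056 / 100) × (33 - 0) = 11.68°N.

11.68°N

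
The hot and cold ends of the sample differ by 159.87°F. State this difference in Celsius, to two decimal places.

For a temperature interval the offset drops out; only the factor 5/9 applies.
159.87 × 5/9 = 88.82.

88.82°C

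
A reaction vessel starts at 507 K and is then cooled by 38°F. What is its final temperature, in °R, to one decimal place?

874.6°R

Initial temperature in Celsius: 507 - 273.15 = 233.8500°C.
The 38°F change is an interval, so only the factor 5/9 applies: -38 × 5/9 = -21.1111°C.
Final Celsius temperature: 233.8500 - 21.1111 = 212.7389°C.
In Rankine: 212.7389 × 1.8 + 491.67 = 874.6°R.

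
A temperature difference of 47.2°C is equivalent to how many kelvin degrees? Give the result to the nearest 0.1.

47.2 K

Celsius and kelvin degrees are the same size, so the interval is unchanged: 47.2.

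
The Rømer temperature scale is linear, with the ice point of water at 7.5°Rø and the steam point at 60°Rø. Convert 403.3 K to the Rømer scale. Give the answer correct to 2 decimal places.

First in Celsius: 403.3 - 273.15 = 130.1500°C.
Linearly onto the Rømer scale: 7.5 + (130.1500 / 100) × (60 - 7.5) = 75.83°Rø.

75.83°Rø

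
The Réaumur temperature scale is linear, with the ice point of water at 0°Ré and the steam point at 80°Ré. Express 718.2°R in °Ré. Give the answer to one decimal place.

100.7°Ré

First in Celsius: (718.2 - 491.67) × 5/9 = 125.8500°C.
Linearly onto the Réaumur scale: 0 + (125.8500 / 100) × (80 - 0) = 100.7°Ré.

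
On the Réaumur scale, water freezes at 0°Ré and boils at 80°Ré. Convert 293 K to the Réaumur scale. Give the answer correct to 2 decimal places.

First in Celsius: 293 - 273.15 = 19.8500°C.
Linearly onto the Réaumur scale: 0 + (19.8500 / 100) × (80 - 0) = 15.88°Ré.

15.88°Ré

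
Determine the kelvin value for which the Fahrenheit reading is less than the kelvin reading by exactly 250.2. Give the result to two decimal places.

Let K be the kelvin reading. The Fahrenheit reading is F = 1.8·K - 459.67.
Require F - K = -250.2: (0.8)·K - 459.67 = -250.2.
K = (-250.2 + 459.67) / (0.8) = 261.84.

261.84 K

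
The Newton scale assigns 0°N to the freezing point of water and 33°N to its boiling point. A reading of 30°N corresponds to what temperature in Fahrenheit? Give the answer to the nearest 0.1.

195.6°F

Linear interpolation between the fixed points: C = (30 - 0) × 100 / (33 - 0) = 90.9091°C.
Then 90.9091 × 1.8 + 32 = 195.6°F.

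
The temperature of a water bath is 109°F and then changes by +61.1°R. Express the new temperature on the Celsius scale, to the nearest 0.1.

76.7°C

Initial temperature in Celsius: (109 - 32) × 5/9 = 42.7778°C.
The 61.1°R change is an interval, so only the factor 5/9 applies: +61.1 × 5/9 = +33.9444°C.
Final Celsius temperature: 42.7778 + 33.9444 = 76.7222°C.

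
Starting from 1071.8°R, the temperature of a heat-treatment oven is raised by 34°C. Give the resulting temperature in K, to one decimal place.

Initial temperature in Celsius: (1071.8 - 491.67) × 5/9 = 322.2944°C.
Final Celsius temperature: 322.2944 + 34.0000 = 356.2944°C.
In kelvin: 356.2944 + 273.15 = 629.4 K.

629.4 K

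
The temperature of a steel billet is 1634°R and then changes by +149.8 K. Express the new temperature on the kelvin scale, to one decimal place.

Initial temperature in Celsius: (1634 - 491.67) × 5/9 = 634.6278°C.
The 149.8 K change is an interval; Kelvin and Celsius degrees are the same size, so ΔC = +149.8°C.
Final Celsius temperature: 634.6278 + 149.8000 = 784.4278°C.
In kelvin: 784.4278 + 273.15 = 1057.6 K.

1057.6 K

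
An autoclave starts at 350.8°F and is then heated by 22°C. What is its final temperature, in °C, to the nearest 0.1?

Initial temperature in Celsius: (350.8 - 32) × 5/9 = 177.1111°C.
Final Celsius temperature: 177.1111 + 22.0000 = 199.1111°C.

199.1°C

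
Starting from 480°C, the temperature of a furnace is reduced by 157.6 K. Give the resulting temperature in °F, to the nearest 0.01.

612.32°F

The 157.6 K change is an interval; Kelvin and Celsius degrees are the same size, so ΔC = -157.6°C.
Final Celsius temperature: 480.0000 - 157.6000 = 322.4000°C.
In Fahrenheit: 322.4000 × 1.8 + 32 = 612.32°F.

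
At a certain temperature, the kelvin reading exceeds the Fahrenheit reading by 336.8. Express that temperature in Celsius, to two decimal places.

Let x be the kelvin reading; then the Fahrenheit reading is 1.8·x - 459.67.
(1.8·x - 459.67) - x = -336.8  ⇒  (0.8)·x = 122.87  ⇒  x = 153.5875 K.
In Celsius: 153.5875 - 273.15 = -119.56°C.

-119.56°C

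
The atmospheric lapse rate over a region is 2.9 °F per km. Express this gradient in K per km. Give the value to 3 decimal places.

1.611 K/km

Since only a temperature interval is involved, the additive offset between the scales drops out.
A change of 1°F is a change of 5/9 K, so 2.9 × 5/9 = 1.611.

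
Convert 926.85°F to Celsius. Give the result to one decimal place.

497.1°C

In Celsius: (926.85 - 32) × 5/9 = 497.1389°C.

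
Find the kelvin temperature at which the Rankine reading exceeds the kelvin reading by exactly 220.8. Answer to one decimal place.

Let K be the kelvin reading. The Rankine reading is R = 1.8·K.
Require R - K = 220.8: (0.8)·K = 220.8.
K = (220.8) / (0.8) = 276.0.

276.0 K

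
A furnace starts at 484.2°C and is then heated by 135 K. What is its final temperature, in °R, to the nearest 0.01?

The 135 K change is an interval; Kelvin and Celsius degrees are the same size, so ΔC = +135°C.
Final Celsius temperature: 484.2000 + 135.0000 = 619.2000°C.
In Rankine: 619.2000 × 1.8 + 491.67 = 1606.23°R.

1606.23°R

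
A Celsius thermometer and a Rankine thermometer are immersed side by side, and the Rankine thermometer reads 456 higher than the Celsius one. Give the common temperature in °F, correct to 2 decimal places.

Let x be the Celsius reading; then the Rankine reading is 1.8·x + 491.67.
(1.8·x + 491.67) - x = 456  ⇒  (0.8)·x = -35.67  ⇒  x = -44.5875°C.
In Fahrenheit: -44.5875 × 1.8 + 32 = -48.26°F.

-48.26°F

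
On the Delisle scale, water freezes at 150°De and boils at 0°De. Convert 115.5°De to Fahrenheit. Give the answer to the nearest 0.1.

Linear interpolation between the fixed points: C = (115.5 - 150) × 100 / (0 - 150) = 23.0000°C.
Then 23.0000 × 1.8 + 32 = 73.4°F.

73.4°F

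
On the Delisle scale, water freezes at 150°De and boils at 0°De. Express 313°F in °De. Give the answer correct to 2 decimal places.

First in Celsius: (313 - 32) × 5/9 = 156.1111°C.
Linearly onto the Delisle scale: 150 + (156.1111 / 100) × (0 - 150) = -84.17°De.

-84.17°De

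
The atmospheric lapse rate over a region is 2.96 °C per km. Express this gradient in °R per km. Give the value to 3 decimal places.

5.328 °R/km

Since only a temperature interval is involved, the additive offset between the scales drops out.
A change of 1°C is a change of 1.8°R, so 2.96 × 1.8 = 5.328.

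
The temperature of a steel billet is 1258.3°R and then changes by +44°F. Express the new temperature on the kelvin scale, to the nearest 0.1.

Initial temperature in Celsius: (1258.3 - 491.67) × 5/9 = 425.9056°C.
The 44°F change is an interval, so only the factor 5/9 applies: +44 × 5/9 = +24.4444°C.
Final Celsius temperature: 425.9056 + 24.4444 = 450.3500°C.
In kelvin: 450.3500 + 273.15 = 723.5 K.

723.5 K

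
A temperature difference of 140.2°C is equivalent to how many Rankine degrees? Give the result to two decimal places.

An interval of 1°C corresponds to 1.8°R.
140.2 × 1.8 = 252.36.

252.36°R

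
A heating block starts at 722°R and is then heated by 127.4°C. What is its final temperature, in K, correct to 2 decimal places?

Initial temperature in Celsius: (722 - 491.67) × 5/9 = 127.9611°C.
Final Celsius temperature: 127.9611 + 127.4000 = 255.3611°C.
In kelvin: 255.3611 + 273.15 = 528.51 K.

528.51 K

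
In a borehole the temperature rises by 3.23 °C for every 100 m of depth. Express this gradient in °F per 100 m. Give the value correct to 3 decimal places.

Since only a temperature interval is involved, the additive offset between the scales drops out.
A change of 1°C is a change of 1.8°F, so 3.23 × 1.8 = 5.814.

5.814 °F/100 m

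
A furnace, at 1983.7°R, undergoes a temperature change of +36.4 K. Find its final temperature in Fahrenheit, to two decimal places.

Initial temperature in Celsius: (1983.7 - 491.67) × 5/9 = 828.9056°C.
The 36.4 K change is an interval; Kelvin and Celsius degrees are the same size, so ΔC = +36.4°C.
Final Celsius temperature: 828.9056 + 36.4000 = 865.3056°C.
In Fahrenheit: 865.3056 × 1.8 + 32 = 1589.55°F.

1589.55°F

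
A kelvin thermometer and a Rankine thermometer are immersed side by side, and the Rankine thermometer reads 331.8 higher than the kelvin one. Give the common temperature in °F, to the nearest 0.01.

286.88°F

Let x be the kelvin reading; then the Rankine reading is 1.8·x.
(1.8·x) - x = 331.8  ⇒  (0.8)·x = 331.8  ⇒  x = 414.7500 K.
In Celsius: 414.75 - 273.15 = 141.6000°C.
In Fahrenheit: 141.6000 × 1.8 + 32 = 286.88°F.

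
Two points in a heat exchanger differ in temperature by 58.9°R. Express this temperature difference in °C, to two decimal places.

An interval of 1°R corresponds to 5/9°C.
58.9 × 5/9 = 32.72.

32.72°C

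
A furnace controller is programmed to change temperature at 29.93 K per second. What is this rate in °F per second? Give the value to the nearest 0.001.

53.874 °F/second

The quantity depends on a temperature interval, so only the ratio of degree sizes applies; the offset between the scales is irrelevant.
A change of 1 K is a change of 1.8°F, so 29.93 × 1.8 = 53.874.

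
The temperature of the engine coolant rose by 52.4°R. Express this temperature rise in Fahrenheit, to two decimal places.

Rankine and Fahrenheit degrees are the same size, so the interval is unchanged: 52.40.

52.40°F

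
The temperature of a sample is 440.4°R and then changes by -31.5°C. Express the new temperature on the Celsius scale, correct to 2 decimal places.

-59.98°C

Initial temperature in Celsius: (440.4 - 491.67) × 5/9 = -28.4833°C.
Final Celsius temperature: -28.4833 - 31.5000 = -59.9833°C.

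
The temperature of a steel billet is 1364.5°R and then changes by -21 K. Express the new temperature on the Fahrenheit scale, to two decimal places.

867.03°F

Initial temperature in Celsius: (1364.5 - 491.67) × 5/9 = 484.9056°C.
The 21 K change is an interval; Kelvin and Celsius degrees are the same size, so ΔC = -21°C.
Final Celsius temperature: 484.9056 - 21.0000 = 463.9056°C.
In Fahrenheit: 463.9056 × 1.8 + 32 = 867.03°F.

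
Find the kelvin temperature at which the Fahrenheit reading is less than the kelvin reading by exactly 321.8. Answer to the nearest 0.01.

Let K be the kelvin reading. The Fahrenheit reading is F = 1.8·K - 459.67.
Require F - K = -321.8: (0.8)·K - 459.67 = -321.8.
K = (-321.8 + 459.67) / (0.8) = 172.34.

172.34 K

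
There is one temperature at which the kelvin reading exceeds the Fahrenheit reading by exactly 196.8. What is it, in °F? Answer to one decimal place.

Let F be the Fahrenheit reading. The kelvin reading is K = 5/9·F + 255.372.
Require K - F = 196.8: (-4/9)·F + 255.372 = 196.8.
F = (196.8 - 255.372) / (-4/9) = 131.8.

131.8°F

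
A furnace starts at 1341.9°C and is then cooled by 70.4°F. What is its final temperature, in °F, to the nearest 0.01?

The 70.4°F change is an interval, so only the factor 5/9 applies: -70.4 × 5/9 = -39.1111°C.
Final Celsius temperature: 1341.9000 - 39.1111 = 1302.7889°C.
In Fahrenheit: 1302.7889 × 1.8 + 32 = 2377.02°F.

2377.02°F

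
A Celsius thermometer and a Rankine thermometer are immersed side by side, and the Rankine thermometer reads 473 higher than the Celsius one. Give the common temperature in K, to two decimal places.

Let x be the Celsius reading; then the Rankine reading is 1.8·x + 491.67.
(1.8·x + 491.67) - x = 473  ⇒  (0.8)·x = -18.67  ⇒  x = -23.3375°C.
In kelvin: -23.3375 + 273.15 = 249.81 K.

249.81 K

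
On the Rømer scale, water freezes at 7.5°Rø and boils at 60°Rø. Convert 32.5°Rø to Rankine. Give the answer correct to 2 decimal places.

577.38°R

Linear interpolation between the fixed points: C = (32.5 - 7.5) × 100 / (60 - 7.5) = 47.6190°C.
Then 47.6190 × 1.8 + 491.67 = 577.38°R.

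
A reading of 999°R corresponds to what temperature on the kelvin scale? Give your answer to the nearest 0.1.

In Celsius: (999 - 491.67) × 5/9 = 281.8500°C.
In kelvin: 281.8500 + 273.15 = 555.0 K.

555.0 K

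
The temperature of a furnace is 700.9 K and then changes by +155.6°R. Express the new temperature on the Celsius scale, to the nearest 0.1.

514.2°C

Initial temperature in Celsius: 700.9 - 273.15 = 427.7500°C.
The 155.6°R change is an interval, so only the factor 5/9 applies: +155.6 × 5/9 = +86.4444°C.
Final Celsius temperature: 427.7500 + 86.4444 = 514.1944°C.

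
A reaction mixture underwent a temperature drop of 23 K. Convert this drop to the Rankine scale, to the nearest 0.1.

Only the scale ratio 1.8 matters for a change in temperature.
23 × 1.8 = 41.4.

41.4°R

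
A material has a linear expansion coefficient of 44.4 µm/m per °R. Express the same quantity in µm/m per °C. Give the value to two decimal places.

The quantity depends on a temperature interval, so only the ratio of degree sizes applies; the offset between the scales is irrelevant.
A change of 1°C is a change of 1.8°R, so per °C the value is 44.4 × 1.8 = 79.92.

79.92 µm/m per °C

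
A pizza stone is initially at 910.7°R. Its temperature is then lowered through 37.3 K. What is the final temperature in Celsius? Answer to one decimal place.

Initial temperature in Celsius: (910.7 - 491.67) × 5/9 = 232.7944°C.
The 37.3 K change is an interval; Kelvin and Celsius degrees are the same size, so ΔC = -37.3°C.
Final Celsius temperature: 232.7944 - 37.3000 = 195.4944°C.

195.5°C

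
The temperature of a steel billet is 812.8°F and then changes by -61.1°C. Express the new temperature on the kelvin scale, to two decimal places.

645.83 K

Initial temperature in Celsius: (812.8 - 32) × 5/9 = 433.7778°C.
Final Celsius temperature: 433.7778 - 61.1000 = 372.6778°C.
In kelvin: 372.6778 + 273.15 = 645.83 K.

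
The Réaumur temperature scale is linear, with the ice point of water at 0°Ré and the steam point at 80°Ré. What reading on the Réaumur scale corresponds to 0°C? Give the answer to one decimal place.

0.0°Ré

Linearly onto the Réaumur scale: 0 + (0.0000 / 100) × (80 - 0) = 0.0°Ré.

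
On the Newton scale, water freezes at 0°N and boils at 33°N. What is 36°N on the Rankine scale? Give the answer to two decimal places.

688.03°R

Linear interpolation between the fixed points: C = (36 - 0) × 100 / (33 - 0) = 109.0909°C.
Then 109.0909 × 1.8 + 491.67 = 688.03°R.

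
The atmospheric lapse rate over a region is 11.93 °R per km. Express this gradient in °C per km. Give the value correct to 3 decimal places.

6.628 °C/km

The quantity depends on a temperature interval, so only the ratio of degree sizes applies; the offset between the scales is irrelevant.
A change of 1°R is a change of 5/9°C, so 11.93 × 5/9 = 6.628.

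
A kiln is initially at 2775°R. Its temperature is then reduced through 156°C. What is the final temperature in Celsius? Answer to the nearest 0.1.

1112.5°C

Initial temperature in Celsius: (2775 - 491.67) × 5/9 = 1268.5167°C.
Final Celsius temperature: 1268.5167 - 156.0000 = 1112.5167°C.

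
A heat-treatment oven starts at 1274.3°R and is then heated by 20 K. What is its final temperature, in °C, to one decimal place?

Initial temperature in Celsius: (1274.3 - 491.67) × 5/9 = 434.7944°C.
The 20 K change is an interval; Kelvin and Celsius degrees are the same size, so ΔC = +20°C.
Final Celsius temperature: 434.7944 + 20.0000 = 454.7944°C.

454.8°C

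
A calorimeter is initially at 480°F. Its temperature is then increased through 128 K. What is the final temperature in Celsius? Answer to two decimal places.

Initial temperature in Celsius: (480 - 32) × 5/9 = 248.8889°C.
The 128 K change is an interval; Kelvin and Celsius degrees are the same size, so ΔC = +128°C.
Final Celsius temperature: 248.8889 + 128.0000 = 376.8889°C.

376.89°C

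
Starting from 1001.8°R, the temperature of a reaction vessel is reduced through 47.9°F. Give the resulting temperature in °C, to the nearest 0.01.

Initial temperature in Celsius: (1001.8 - 491.67) × 5/9 = 283.4056°C.
The 47.9°F change is an interval, so only the factor 5/9 applies: -47.9 × 5/9 = -26.6111°C.
Final Celsius temperature: 283.4056 - 26.6111 = 256.7944°C.

256.79°C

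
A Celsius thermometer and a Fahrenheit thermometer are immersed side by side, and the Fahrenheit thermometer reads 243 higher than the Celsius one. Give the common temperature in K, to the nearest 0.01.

536.90 K

Let x be the Celsius reading; then the Fahrenheit reading is 1.8·x + 32.
(1.8·x + 32) - x = 243  ⇒  (0.8)·x = 211  ⇒  x = 263.7500°C.
In kelvin: 263.7500 + 273.15 = 536.90 K.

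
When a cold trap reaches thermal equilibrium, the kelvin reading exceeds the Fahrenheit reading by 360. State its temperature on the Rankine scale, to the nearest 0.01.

Let x be the kelvin reading; then the Fahrenheit reading is 1.8·x - 459.67.
(1.8·x - 459.67) - x = -360  ⇒  (0.8)·x = 99.67  ⇒  x = 124.5875 K.
In Celsius: 124.5875 - 273.15 = -148.5625°C.
In Rankine: -148.5625 × 1.8 + 491.67 = 224.26°R.

224.26°R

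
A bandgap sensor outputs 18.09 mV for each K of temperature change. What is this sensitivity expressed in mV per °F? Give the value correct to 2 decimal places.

The quantity depends on a temperature interval, so only the ratio of degree sizes applies; the offset between the scales is irrelevant.
A change of 1°F is a change of 5/9 K, so per °F the value is 18.09 × 5/9 = 10.05.

10.05 mV per °F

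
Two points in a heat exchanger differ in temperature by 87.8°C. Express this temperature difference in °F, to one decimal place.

An interval of 1°C corresponds to 1.8°F.
87.8 × 1.8 = 158.0.

158.0°F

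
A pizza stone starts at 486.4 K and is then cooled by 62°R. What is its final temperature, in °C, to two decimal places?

Initial temperature in Celsius: 486.4 - 273.15 = 213.2500°C.
The 62°R change is an interval, so only the factor 5/9 applies: -62 × 5/9 = -34.4444°C.
Final Celsius temperature: 213.2500 - 34.4444 = 178.8056°C.

178.81°C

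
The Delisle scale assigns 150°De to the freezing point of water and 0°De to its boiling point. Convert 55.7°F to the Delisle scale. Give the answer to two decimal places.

First in Celsius: (55.7 - 32) × 5/9 = 13.1667°C.
Linearly onto the Delisle scale: 150 + (13.1667 / 100) × (0 - 150) = 130.25°De.

130.25°De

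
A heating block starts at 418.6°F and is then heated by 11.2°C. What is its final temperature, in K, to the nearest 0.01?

Initial temperature in Celsius: (418.6 - 32) × 5/9 = 214.7778°C.
Final Celsius temperature: 214.7778 + 11.2000 = 225.9778°C.
In kelvin: 225.9778 + 273.15 = 499.13 K.

499.13 K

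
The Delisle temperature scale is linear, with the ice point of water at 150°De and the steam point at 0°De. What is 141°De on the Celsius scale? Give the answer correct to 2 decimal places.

Linear interpolation between the fixed points: C = (141 - 150) × 100 / (0 - 150) = 6.0000°C.

6.00°C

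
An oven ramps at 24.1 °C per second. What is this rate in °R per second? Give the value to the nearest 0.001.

Since only a temperature interval is involved, the additive offset between the scales drops out.
A change of 1°C is a change of 1.8°R, so 24.1 × 1.8 = 43.380.

43.380 °R/second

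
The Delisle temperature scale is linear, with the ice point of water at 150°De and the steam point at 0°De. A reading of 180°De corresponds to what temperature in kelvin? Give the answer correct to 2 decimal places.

Linear interpolation between the fixed points: C = (180 - 150) × 100 / (0 - 150) = -20.0000°C.
Then -20.0000 + 273.15 = 253.15 K.

253.15 K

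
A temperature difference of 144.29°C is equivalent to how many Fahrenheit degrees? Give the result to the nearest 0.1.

Only the scale ratio 1.8 matters for a change in temperature.
144.29 × 1.8 = 259.7.

259.7°F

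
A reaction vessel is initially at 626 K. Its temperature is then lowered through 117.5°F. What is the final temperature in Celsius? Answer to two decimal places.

287.57°C

Initial temperature in Celsius: 626 - 273.15 = 352.8500°C.
The 117.5°F change is an interval, so only the factor 5/9 applies: -117.5 × 5/9 = -65.2778°C.
Final Celsius temperature: 352.8500 - 65.2778 = 287.5722°C.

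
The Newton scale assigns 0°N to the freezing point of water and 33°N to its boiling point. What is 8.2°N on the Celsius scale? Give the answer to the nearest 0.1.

Linear interpolation between the fixed points: C = (8.2 - 0) × 100 / (33 - 0) = 24.8485°C.

24.8°C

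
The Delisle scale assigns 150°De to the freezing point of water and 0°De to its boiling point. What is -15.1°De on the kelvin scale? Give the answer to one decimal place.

Linear interpolation between the fixed points: C = (-15.1 - 150) × 100 / (0 - 150) = 110.0667°C.
Then 110.0667 + 273.15 = 383.2 K.

383.2 K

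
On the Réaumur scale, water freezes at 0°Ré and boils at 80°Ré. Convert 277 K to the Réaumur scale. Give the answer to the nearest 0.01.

3.08°Ré

First in Celsius: 277 - 273.15 = 3.8500°C.
Linearly onto the Réaumur scale: 0 + (3.8500 / 100) × (80 - 0) = 3.08°Ré.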